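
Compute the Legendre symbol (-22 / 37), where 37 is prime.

First reduce: -22 ≡ 15 (mod 37).
Reciprocity: 15 ≡ 3 and 37 ≡ 1 (mod 4), so (15/37) = +(37/15).
Reduce top mod 15: now compute (7/15).
Reciprocity: 7 ≡ 3 and 15 ≡ 3 (mod 4), so (7/15) = −(15/7).
Reduce top mod 7: now compute (1/7).
Reached (1/7) = 1. Collecting the sign flips along the way, the symbol is -1.

-1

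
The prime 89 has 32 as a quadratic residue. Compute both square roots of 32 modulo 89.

11, 78

89 ≡ 1 (mod 4), so we find a root by search.
Trying successive values, 11² = 121 ≡ 32 (mod 89). The other root is 89 − 11 = 78.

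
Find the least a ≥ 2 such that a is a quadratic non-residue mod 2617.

(2/2617) = +1, so 2 is a residue.
(3/2617) = +1, so 3 is a residue.
(4/2617) = +1, so 4 is a residue.
(5/2617) = −1, so 5 is the smallest positive non-residue mod 2617.

5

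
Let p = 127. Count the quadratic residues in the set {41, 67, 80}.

(41/127) = +1 → QR.
(67/127) = -1 → non-residue.
(80/127) = -1 → non-residue.
Total quadratic residues among the 3: 1.

1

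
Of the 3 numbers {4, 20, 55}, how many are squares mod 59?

2

(4/59) = +1 → QR.
(20/59) = +1 → QR.
(55/59) = -1 → non-residue.
Total quadratic residues among the 3: 2.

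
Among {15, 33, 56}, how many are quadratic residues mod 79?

0

(15/79) = -1 → non-residue.
(33/79) = -1 → non-residue.
(56/79) = -1 → non-residue.
Total quadratic residues among the 3: 0.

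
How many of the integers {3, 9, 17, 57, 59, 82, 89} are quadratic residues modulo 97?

(3/97) = +1 → QR.
(9/97) = +1 → QR.
(17/97) = -1 → non-residue.
(57/97) = -1 → non-residue.
(59/97) = -1 → non-residue.
(82/97) = -1 → non-residue.
(89/97) = +1 → QR.
Total quadratic residues among the 7: 3.

3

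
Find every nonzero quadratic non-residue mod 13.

2 5 6 7 8 11

Square k = 1,…,6 (k and 13−k give the same square):
1²=1, 2²=4, 3²=9, 4²≡3, 5²≡12, 6²≡10 (mod 13).
The residues are {1, 3, 4, 9, 10, 12}; the non-residues are the remaining 6 nonzero classes.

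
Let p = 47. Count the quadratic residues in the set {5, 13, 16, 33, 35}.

1

(5/47) = -1 → non-residue.
(13/47) = -1 → non-residue.
(16/47) = +1 → QR.
(33/47) = -1 → non-residue.
(35/47) = -1 → non-residue.
Total quadratic residues among the 5: 1.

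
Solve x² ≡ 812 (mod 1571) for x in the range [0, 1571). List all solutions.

513, 1058

Since 1571 ≡ 3 (mod 4), a square root of 812 is 812^((1571+1)/4) = 812^393 mod 1571.
Repeated squaring: 812^2≡1095, 812^4≡352, 812^8≡1366, 812^16≡1179, 812^32≡1277, 812^64≡31, 812^128≡961, 812^256≡1344 (mod 1571).
812^393 = 812^(256+128+8+1) ≡ 513 (mod 1571).
Check: 513² = 263169 ≡ 812 (mod 1571). The two roots are 513 and 1058.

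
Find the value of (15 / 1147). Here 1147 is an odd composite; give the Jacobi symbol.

Reciprocity: 15 ≡ 3 and 1147 ≡ 3 (mod 4), so (15/1147) = −(1147/15).
Reduce top mod 15: now compute (7/15).
Reciprocity: 7 ≡ 3 and 15 ≡ 3 (mod 4), so (7/15) = −(15/7).
Reduce top mod 7: now compute (1/7).
Reached (1/7) = 1. Collecting the sign flips along the way, the symbol is +1.

1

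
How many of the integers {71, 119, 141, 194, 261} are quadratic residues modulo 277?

(71/277) = +1 → QR.
(119/277) = -1 → non-residue.
(141/277) = +1 → QR.
(194/277) = +1 → QR.
(261/277) = +1 → QR.
Total quadratic residues among the 5: 4.

4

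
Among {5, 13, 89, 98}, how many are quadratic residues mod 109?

2

(5/109) = +1 → QR.
(13/109) = -1 → non-residue.
(89/109) = +1 → QR.
(98/109) = -1 → non-residue.
Total quadratic residues among the 4: 2.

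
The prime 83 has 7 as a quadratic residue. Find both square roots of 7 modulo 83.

Since 83 ≡ 3 (mod 4), a square root of 7 is 7^((83+1)/4) = 7^21 mod 83.
Repeated squaring: 7^2≡49, 7^4≡77, 7^8≡36, 7^16≡51 (mod 83).
7^21 = 7^(16+4+1) ≡ 16 (mod 83).
Check: 16² = 256 ≡ 7 (mod 83). The two roots are 16 and 67.

16, 67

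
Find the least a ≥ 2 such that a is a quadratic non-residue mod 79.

(2/79) = +1, so 2 is a residue.
(3/79) = −1, so 3 is the smallest positive non-residue mod 79.

3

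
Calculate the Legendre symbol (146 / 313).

Euler's criterion: (146/313) ≡ 146^156 (mod 313).
146^2 ≡ 32 (mod 313)
146^4 ≡ 85 (mod 313)
146^8 ≡ 26 (mod 313)
146^16 ≡ 50 (mod 313)
146^32 ≡ 309 (mod 313)
146^64 ≡ 16 (mod 313)
146^128 ≡ 256 (mod 313)
146^156 = 146^(128+16+8+4) ≡ 312 (mod 313).
Result is 312 ≡ −1, so (146/313) = −1.

-1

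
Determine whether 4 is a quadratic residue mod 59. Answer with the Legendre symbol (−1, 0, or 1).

Pull out 2^2: since 59 ≡ 3 (mod 8), (2/59) = -1, so (2/59)^2 = +1.
Reached (1/59) = 1. Collecting the sign flips along the way, the symbol is +1.

1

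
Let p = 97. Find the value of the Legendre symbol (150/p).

First reduce: 150 ≡ 53 (mod 97).
Reciprocity: 53 ≡ 1 and 97 ≡ 1 (mod 4), so (53/97) = +(97/53).
Reduce top mod 53: now compute (44/53).
Pull out 2^2: since 53 ≡ 5 (mod 8), (2/53) = -1, so (2/53)^2 = +1.
Reciprocity: 11 ≡ 3 and 53 ≡ 1 (mod 4), so (11/53) = +(53/11).
Reduce top mod 11: now compute (9/11).
Reciprocity: 9 ≡ 1 and 11 ≡ 3 (mod 4), so (9/11) = +(11/9).
Reduce top mod 9: now compute (2/9).
Pull out 2: since 9 ≡ 1 (mod 8), (2/9) = +1.
Reached (1/9) = 1. Collecting the sign flips along the way, the symbol is +1.

1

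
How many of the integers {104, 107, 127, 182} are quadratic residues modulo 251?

0

(104/251) = -1 → non-residue.
(107/251) = -1 → non-residue.
(127/251) = -1 → non-residue.
(182/251) = -1 → non-residue.
Total quadratic residues among the 4: 0.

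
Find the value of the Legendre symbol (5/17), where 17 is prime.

-1

Reciprocity: 5 ≡ 1 and 17 ≡ 1 (mod 4), so (5/17) = +(17/5).
Reduce top mod 5: now compute (2/5).
Pull out 2: since 5 ≡ 5 (mod 8), (2/5) = -1.
Reached (1/5) = 1. Collecting the sign flips along the way, the symbol is -1.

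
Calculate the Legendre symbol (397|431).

1

Euler's criterion: (397/431) ≡ 397^215 (mod 431).
397^2 ≡ 294 (mod 431)
397^4 ≡ 236 (mod 431)
397^8 ≡ 97 (mod 431)
397^16 ≡ 358 (mod 431)
397^32 ≡ 157 (mod 431)
397^64 ≡ 82 (mod 431)
397^128 ≡ 259 (mod 431)
397^215 = 397^(128+64+16+4+2+1) ≡ 1 (mod 431).
Result is 1, so (397/431) = 1.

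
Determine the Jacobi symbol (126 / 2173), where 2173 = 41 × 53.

Pull out 2: since 2173 ≡ 5 (mod 8), (2/2173) = -1.
Reciprocity: 63 ≡ 3 and 2173 ≡ 1 (mod 4), so (63/2173) = +(2173/63).
Reduce top mod 63: now compute (31/63).
Reciprocity: 31 ≡ 3 and 63 ≡ 3 (mod 4), so (31/63) = −(63/31).
Reduce top mod 31: now compute (1/31).
Reached (1/31) = 1. Collecting the sign flips along the way, the symbol is +1.

1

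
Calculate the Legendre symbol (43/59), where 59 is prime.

Reciprocity: 43 ≡ 3 and 59 ≡ 3 (mod 4), so (43/59) = −(59/43).
Reduce top mod 43: now compute (16/43).
Pull out 2^4: since 43 ≡ 3 (mod 8), (2/43) = -1, so (2/43)^4 = +1.
Reached (1/43) = 1. Collecting the sign flips along the way, the symbol is -1.

-1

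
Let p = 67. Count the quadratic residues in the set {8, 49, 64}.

2

(8/67) = -1 → non-residue.
(49/67) = +1 → QR.
(64/67) = +1 → QR.
Total quadratic residues among the 3: 2.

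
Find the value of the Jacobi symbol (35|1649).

Reciprocity: 35 ≡ 3 and 1649 ≡ 1 (mod 4), so (35/1649) = +(1649/35).
Reduce top mod 35: now compute (4/35).
Pull out 2^2: since 35 ≡ 3 (mod 8), (2/35) = -1, so (2/35)^2 = +1.
Reached (1/35) = 1. Collecting the sign flips along the way, the symbol is +1.

1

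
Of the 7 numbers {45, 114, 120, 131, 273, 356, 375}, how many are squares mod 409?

(45/409) = +1 → QR.
(114/409) = -1 → non-residue.
(120/409) = +1 → QR.
(131/409) = +1 → QR.
(273/409) = +1 → QR.
(356/409) = +1 → QR.
(375/409) = +1 → QR.
Total quadratic residues among the 7: 6.

6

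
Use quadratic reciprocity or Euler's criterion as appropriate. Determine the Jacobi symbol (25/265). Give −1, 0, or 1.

Reciprocity: 25 ≡ 1 and 265 ≡ 1 (mod 4), so (25/265) = +(265/25).
Reduce top mod 25: now compute (15/25).
Reciprocity: 15 ≡ 3 and 25 ≡ 1 (mod 4), so (15/25) = +(25/15).
Reduce top mod 15: now compute (10/15).
Pull out 2: since 15 ≡ 7 (mod 8), (2/15) = +1.
Reciprocity: 5 ≡ 1 and 15 ≡ 3 (mod 4), so (5/15) = +(15/5).
Reduce top mod 5: now compute (0/5).
Top reduces to 0: gcd > 1, so the symbol is 0.

0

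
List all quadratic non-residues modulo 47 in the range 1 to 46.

5, 10, 11, 13, 15, 19, 20, 22, 23, 26, 29, 30, 31, 33, 35, 38, 39, 40, 41, 43, 44, 45, 46

Square k = 1,…,23 (k and 47−k give the same square):
1²=1, 2²=4, 3²=9, 4²=16, 5²=25, 6²=36, 7²≡2, 8²≡17, 9²≡34, 10²≡6, 11²≡27, 12²≡3, 13²≡28, 14²≡8, 15²≡37, 16²≡21, 17²≡7, 18²≡42, 19²≡32, 20²≡24, 21²≡18, 22²≡14, 23²≡12 (mod 47).
The residues are {1, 2, 3, 4, 6, 7, 8, 9, 12, 14, 16, 17, 18, 21, 24, 25, 27, 28, 32, 34, 36, 37, 42}; the non-residues are the remaining 23 nonzero classes.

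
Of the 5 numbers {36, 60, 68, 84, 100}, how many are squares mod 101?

4

(36/101) = +1 → QR.
(60/101) = -1 → non-residue.
(68/101) = +1 → QR.
(84/101) = +1 → QR.
(100/101) = +1 → QR.
Total quadratic residues among the 5: 4.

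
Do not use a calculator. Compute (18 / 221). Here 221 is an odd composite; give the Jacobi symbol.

Pull out 2: since 221 ≡ 5 (mod 8), (2/221) = -1.
Reciprocity: 9 ≡ 1 and 221 ≡ 1 (mod 4), so (9/221) = +(221/9).
Reduce top mod 9: now compute (5/9).
Reciprocity: 5 ≡ 1 and 9 ≡ 1 (mod 4), so (5/9) = +(9/5).
Reduce top mod 5: now compute (4/5).
Pull out 2^2: since 5 ≡ 5 (mod 8), (2/5) = -1, so (2/5)^2 = +1.
Reached (1/5) = 1. Collecting the sign flips along the way, the symbol is -1.

-1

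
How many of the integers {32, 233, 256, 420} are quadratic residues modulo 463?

(32/463) = +1 → QR.
(233/463) = -1 → non-residue.
(256/463) = +1 → QR.
(420/463) = -1 → non-residue.
Total quadratic residues among the 4: 2.

2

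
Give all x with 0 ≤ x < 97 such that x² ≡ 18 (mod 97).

97 ≡ 1 (mod 4), so we find a root by search.
Trying successive values, 42² = 1764 ≡ 18 (mod 97). The other root is 97 − 42 = 55.

42, 55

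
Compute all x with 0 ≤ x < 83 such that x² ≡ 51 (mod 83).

Since 83 ≡ 3 (mod 4), a square root of 51 is 51^((83+1)/4) = 51^21 mod 83.
Repeated squaring: 51^2≡28, 51^4≡37, 51^8≡41, 51^16≡21 (mod 83).
51^21 = 51^(16+4+1) ≡ 36 (mod 83).
Check: 36² = 1296 ≡ 51 (mod 83). The two roots are 36 and 47.

36, 47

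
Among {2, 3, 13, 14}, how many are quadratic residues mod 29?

(2/29) = -1 → non-residue.
(3/29) = -1 → non-residue.
(13/29) = +1 → QR.
(14/29) = -1 → non-residue.
Total quadratic residues among the 4: 1.

1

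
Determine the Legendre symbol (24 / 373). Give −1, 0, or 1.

-1

Euler's criterion: (24/373) ≡ 24^186 (mod 373).
24^2 ≡ 203 (mod 373)
24^4 ≡ 179 (mod 373)
24^8 ≡ 336 (mod 373)
24^16 ≡ 250 (mod 373)
24^32 ≡ 209 (mod 373)
24^64 ≡ 40 (mod 373)
24^128 ≡ 108 (mod 373)
24^186 = 24^(128+32+16+8+2) ≡ 372 (mod 373).
Result is 372 ≡ −1, so (24/373) = −1.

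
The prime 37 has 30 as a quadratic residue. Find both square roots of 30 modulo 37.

37 ≡ 1 (mod 4), so we find a root by search.
Trying successive values, 17² = 289 ≡ 30 (mod 37). The other root is 37 − 17 = 20.

17, 20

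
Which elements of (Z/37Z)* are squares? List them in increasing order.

1,3,4,7,9,10,11,12,16,21,25,26,27,28,30,33,34,36

Square k = 1,…,18 (k and 37−k give the same square):
1²=1, 2²=4, 3²=9, 4²=16, 5²=25, 6²=36, 7²≡12, 8²≡27, 9²≡7, 10²≡26, 11²≡10, 12²≡33, 13²≡21, 14²≡11, 15²≡3, 16²≡34, 17²≡30, 18²≡28 (mod 37).
So the quadratic residues mod 37 are {1, 3, 4, 7, 9, 10, 11, 12, 16, 21, 25, 26, 27, 28, 30, 33, 34, 36}.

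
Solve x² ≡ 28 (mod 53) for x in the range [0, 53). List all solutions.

9, 44

53 ≡ 1 (mod 4), so we find a root by search.
Trying successive values, 9² = 81 ≡ 28 (mod 53). The other root is 53 − 9 = 44.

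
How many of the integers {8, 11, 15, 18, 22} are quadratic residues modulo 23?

2

(8/23) = +1 → QR.
(11/23) = -1 → non-residue.
(15/23) = -1 → non-residue.
(18/23) = +1 → QR.
(22/23) = -1 → non-residue.
Total quadratic residues among the 5: 2.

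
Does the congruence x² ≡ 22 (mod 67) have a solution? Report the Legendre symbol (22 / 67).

Euler's criterion: (22/67) ≡ 22^33 (mod 67).
22^2 ≡ 15 (mod 67)
22^4 ≡ 24 (mod 67)
22^8 ≡ 40 (mod 67)
22^16 ≡ 59 (mod 67)
22^32 ≡ 64 (mod 67)
22^33 = 22^(32+1) ≡ 1 (mod 67).
Result is 1, so (22/67) = 1.

1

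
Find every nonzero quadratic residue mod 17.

Square k = 1,…,8 (k and 17−k give the same square):
1²=1, 2²=4, 3²=9, 4²=16, 5²≡8, 6²≡2, 7²≡15, 8²≡13 (mod 17).
So the quadratic residues mod 17 are {1, 2, 4, 8, 9, 13, 15, 16}.

1, 2, 4, 8, 9, 13, 15, 16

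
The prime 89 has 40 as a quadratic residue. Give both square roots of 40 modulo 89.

89 ≡ 1 (mod 4), so we find a root by search.
Trying successive values, 29² = 841 ≡ 40 (mod 89). The other root is 89 − 29 = 60.

29, 60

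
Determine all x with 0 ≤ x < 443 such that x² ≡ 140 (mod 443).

Since 443 ≡ 3 (mod 4), a square root of 140 is 140^((443+1)/4) = 140^111 mod 443.
Repeated squaring: 140^2≡108, 140^4≡146, 140^8≡52, 140^16≡46, 140^32≡344, 140^64≡55 (mod 443).
140^111 = 140^(64+32+8+4+2+1) ≡ 331 (mod 443).
Check: 331² = 109561 ≡ 140 (mod 443). The two roots are 112 and 331.

112, 331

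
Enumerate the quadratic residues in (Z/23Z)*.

1, 2, 3, 4, 6, 8, 9, 12, 13, 16, 18

Square k = 1,…,11 (k and 23−k give the same square):
1²=1, 2²=4, 3²=9, 4²=16, 5²≡2, 6²≡13, 7²≡3, 8²≡18, 9²≡12, 10²≡8, 11²≡6 (mod 23).
So the quadratic residues mod 23 are {1, 2, 3, 4, 6, 8, 9, 12, 13, 16, 18}.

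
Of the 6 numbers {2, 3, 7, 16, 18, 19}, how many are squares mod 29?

2

(2/29) = -1 → non-residue.
(3/29) = -1 → non-residue.
(7/29) = +1 → QR.
(16/29) = +1 → QR.
(18/29) = -1 → non-residue.
(19/29) = -1 → non-residue.
Total quadratic residues among the 6: 2.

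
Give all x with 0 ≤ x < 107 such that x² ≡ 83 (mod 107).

Since 107 ≡ 3 (mod 4), a square root of 83 is 83^((107+1)/4) = 83^27 mod 107.
Repeated squaring: 83^2≡41, 83^4≡76, 83^8≡105, 83^16≡4 (mod 107).
83^27 = 83^(16+8+2+1) ≡ 61 (mod 107).
Check: 61² = 3721 ≡ 83 (mod 107). The two roots are 46 and 61.

46, 61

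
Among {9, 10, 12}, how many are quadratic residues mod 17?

1

(9/17) = +1 → QR.
(10/17) = -1 → non-residue.
(12/17) = -1 → non-residue.
Total quadratic residues among the 3: 1.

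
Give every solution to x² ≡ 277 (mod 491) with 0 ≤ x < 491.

156, 335

Since 491 ≡ 3 (mod 4), a square root of 277 is 277^((491+1)/4) = 277^123 mod 491.
Repeated squaring: 277^2≡133, 277^4≡13, 277^8≡169, 277^16≡83, 277^32≡15, 277^64≡225 (mod 491).
277^123 = 277^(64+32+16+8+2+1) ≡ 156 (mod 491).
Check: 156² = 24336 ≡ 277 (mod 491). The two roots are 156 and 335.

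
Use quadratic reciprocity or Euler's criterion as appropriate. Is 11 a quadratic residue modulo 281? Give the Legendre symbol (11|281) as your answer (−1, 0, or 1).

Reciprocity: 11 ≡ 3 and 281 ≡ 1 (mod 4), so (11/281) = +(281/11).
Reduce top mod 11: now compute (6/11).
Pull out 2: since 11 ≡ 3 (mod 8), (2/11) = -1.
Reciprocity: 3 ≡ 3 and 11 ≡ 3 (mod 4), so (3/11) = −(11/3).
Reduce top mod 3: now compute (2/3).
Pull out 2: since 3 ≡ 3 (mod 8), (2/3) = -1.
Reached (1/3) = 1. Collecting the sign flips along the way, the symbol is -1.

-1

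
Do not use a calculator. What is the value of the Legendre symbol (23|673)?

Reciprocity: 23 ≡ 3 and 673 ≡ 1 (mod 4), so (23/673) = +(673/23).
Reduce top mod 23: now compute (6/23).
Pull out 2: since 23 ≡ 7 (mod 8), (2/23) = +1.
Reciprocity: 3 ≡ 3 and 23 ≡ 3 (mod 4), so (3/23) = −(23/3).
Reduce top mod 3: now compute (2/3).
Pull out 2: since 3 ≡ 3 (mod 8), (2/3) = -1.
Reached (1/3) = 1. Collecting the sign flips along the way, the symbol is +1.

1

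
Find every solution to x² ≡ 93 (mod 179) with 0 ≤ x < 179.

Since 179 ≡ 3 (mod 4), a square root of 93 is 93^((179+1)/4) = 93^45 mod 179.
Repeated squaring: 93^2≡57, 93^4≡27, 93^8≡13, 93^16≡169, 93^32≡100 (mod 179).
93^45 = 93^(32+8+4+1) ≡ 56 (mod 179).
Check: 56² = 3136 ≡ 93 (mod 179). The two roots are 56 and 123.

56, 123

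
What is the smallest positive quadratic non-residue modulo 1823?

5

(2/1823) = +1, so 2 is a residue.
(3/1823) = +1, so 3 is a residue.
(4/1823) = +1, so 4 is a residue.
(5/1823) = −1, so 5 is the smallest positive non-residue mod 1823.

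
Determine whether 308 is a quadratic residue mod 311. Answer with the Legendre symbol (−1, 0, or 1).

Euler's criterion: (308/311) ≡ 308^155 (mod 311).
308^2 ≡ 9 (mod 311)
308^4 ≡ 81 (mod 311)
308^8 ≡ 30 (mod 311)
308^16 ≡ 278 (mod 311)
308^32 ≡ 156 (mod 311)
308^64 ≡ 78 (mod 311)
308^128 ≡ 175 (mod 311)
308^155 = 308^(128+16+8+2+1) ≡ 310 (mod 311).
Result is 310 ≡ −1, so (308/311) = −1.

-1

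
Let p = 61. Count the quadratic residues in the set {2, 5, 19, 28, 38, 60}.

3

(2/61) = -1 → non-residue.
(5/61) = +1 → QR.
(19/61) = +1 → QR.
(28/61) = -1 → non-residue.
(38/61) = -1 → non-residue.
(60/61) = +1 → QR.
Total quadratic residues among the 6: 3.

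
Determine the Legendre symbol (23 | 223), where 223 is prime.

-1

Euler's criterion: (23/223) ≡ 23^111 (mod 223).
23^2 ≡ 83 (mod 223)
23^4 ≡ 199 (mod 223)
23^8 ≡ 130 (mod 223)
23^16 ≡ 175 (mod 223)
23^32 ≡ 74 (mod 223)
23^64 ≡ 124 (mod 223)
23^111 = 23^(64+32+8+4+2+1) ≡ 222 (mod 223).
Result is 222 ≡ −1, so (23/223) = −1.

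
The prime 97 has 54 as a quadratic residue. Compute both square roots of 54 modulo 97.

32, 65

97 ≡ 1 (mod 4), so we find a root by search.
Trying successive values, 32² = 1024 ≡ 54 (mod 97). The other root is 97 − 32 = 65.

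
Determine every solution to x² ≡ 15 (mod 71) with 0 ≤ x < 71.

21, 50

Since 71 ≡ 3 (mod 4), a square root of 15 is 15^((71+1)/4) = 15^18 mod 71.
Repeated squaring: 15^2≡12, 15^4≡2, 15^8≡4, 15^16≡16 (mod 71).
15^18 = 15^(16+2) ≡ 50 (mod 71).
Check: 50² = 2500 ≡ 15 (mod 71). The two roots are 21 and 50.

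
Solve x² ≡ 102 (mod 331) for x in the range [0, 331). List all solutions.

Since 331 ≡ 3 (mod 4), a square root of 102 is 102^((331+1)/4) = 102^83 mod 331.
Repeated squaring: 102^2≡143, 102^4≡258, 102^8≡33, 102^16≡96, 102^32≡279, 102^64≡56 (mod 331).
102^83 = 102^(64+16+2+1) ≡ 105 (mod 331).
Check: 105² = 11025 ≡ 102 (mod 331). The two roots are 105 and 226.

105, 226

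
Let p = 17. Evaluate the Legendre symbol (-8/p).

Euler's criterion: (-8/17) ≡ 9^8 (mod 17).
9^2 ≡ 13 (mod 17)
9^4 ≡ 16 (mod 17)
9^8 ≡ 1 (mod 17)
9^8 = 9^(8) ≡ 1 (mod 17).
Result is 1, so (-8/17) = 1.

1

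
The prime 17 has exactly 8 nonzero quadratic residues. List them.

1 2 4 8 9 13 15 16

Square k = 1,…,8 (k and 17−k give the same square):
1²=1, 2²=4, 3²=9, 4²=16, 5²≡8, 6²≡2, 7²≡15, 8²≡13 (mod 17).
So the quadratic residues mod 17 are {1, 2, 4, 8, 9, 13, 15, 16}.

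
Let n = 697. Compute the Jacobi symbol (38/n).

-1

Pull out 2: since 697 ≡ 1 (mod 8), (2/697) = +1.
Reciprocity: 19 ≡ 3 and 697 ≡ 1 (mod 4), so (19/697) = +(697/19).
Reduce top mod 19: now compute (13/19).
Reciprocity: 13 ≡ 1 and 19 ≡ 3 (mod 4), so (13/19) = +(19/13).
Reduce top mod 13: now compute (6/13).
Pull out 2: since 13 ≡ 5 (mod 8), (2/13) = -1.
Reciprocity: 3 ≡ 3 and 13 ≡ 1 (mod 4), so (3/13) = +(13/3).
Reduce top mod 3: now compute (1/3).
Reached (1/3) = 1. Collecting the sign flips along the way, the symbol is -1.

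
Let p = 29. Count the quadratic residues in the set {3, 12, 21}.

(3/29) = -1 → non-residue.
(12/29) = -1 → non-residue.
(21/29) = -1 → non-residue.
Total quadratic residues among the 3: 0.

0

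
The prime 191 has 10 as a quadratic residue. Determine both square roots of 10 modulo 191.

34, 157

Since 191 ≡ 3 (mod 4), a square root of 10 is 10^((191+1)/4) = 10^48 mod 191.
Repeated squaring: 10^2≡100, 10^4≡68, 10^8≡40, 10^16≡72, 10^32≡27 (mod 191).
10^48 = 10^(32+16) ≡ 34 (mod 191).
Check: 34² = 1156 ≡ 10 (mod 191). The two roots are 34 and 157.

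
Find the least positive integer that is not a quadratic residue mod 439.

3

(2/439) = +1, so 2 is a residue.
(3/439) = −1, so 3 is the smallest positive non-residue mod 439.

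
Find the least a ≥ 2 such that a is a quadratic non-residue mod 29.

(2/29) = −1, so 2 is the smallest positive non-residue mod 29.

2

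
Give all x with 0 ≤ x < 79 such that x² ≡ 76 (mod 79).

Since 79 ≡ 3 (mod 4), a square root of 76 is 76^((79+1)/4) = 76^20 mod 79.
Repeated squaring: 76^2≡9, 76^4≡2, 76^8≡4, 76^16≡16 (mod 79).
76^20 = 76^(16+4) ≡ 32 (mod 79).
Check: 32² = 1024 ≡ 76 (mod 79). The two roots are 32 and 47.

32, 47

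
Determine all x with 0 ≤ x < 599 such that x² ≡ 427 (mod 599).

Since 599 ≡ 3 (mod 4), a square root of 427 is 427^((599+1)/4) = 427^150 mod 599.
Repeated squaring: 427^2≡233, 427^4≡379, 427^8≡480, 427^16≡384, 427^32≡102, 427^64≡221, 427^128≡322 (mod 599).
427^150 = 427^(128+16+4+2) ≡ 423 (mod 599).
Check: 423² = 178929 ≡ 427 (mod 599). The two roots are 176 and 423.

176, 423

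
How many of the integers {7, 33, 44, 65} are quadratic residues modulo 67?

(7/67) = -1 → non-residue.
(33/67) = +1 → QR.
(44/67) = -1 → non-residue.
(65/67) = +1 → QR.
Total quadratic residues among the 4: 2.

2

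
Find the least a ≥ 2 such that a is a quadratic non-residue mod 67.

(2/67) = −1, so 2 is the smallest positive non-residue mod 67.

2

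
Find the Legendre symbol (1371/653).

-1

First reduce: 1371 ≡ 65 (mod 653).
Reciprocity: 65 ≡ 1 and 653 ≡ 1 (mod 4), so (65/653) = +(653/65).
Reduce top mod 65: now compute (3/65).
Reciprocity: 3 ≡ 3 and 65 ≡ 1 (mod 4), so (3/65) = +(65/3).
Reduce top mod 3: now compute (2/3).
Pull out 2: since 3 ≡ 3 (mod 8), (2/3) = -1.
Reached (1/3) = 1. Collecting the sign flips along the way, the symbol is -1.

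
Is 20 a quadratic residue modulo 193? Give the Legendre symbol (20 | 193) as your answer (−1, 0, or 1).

-1

Euler's criterion: (20/193) ≡ 20^96 (mod 193).
20^2 ≡ 14 (mod 193)
20^4 ≡ 3 (mod 193)
20^8 ≡ 9 (mod 193)
20^16 ≡ 81 (mod 193)
20^32 ≡ 192 (mod 193)
20^64 ≡ 1 (mod 193)
20^96 = 20^(64+32) ≡ 192 (mod 193).
Result is 192 ≡ −1, so (20/193) = −1.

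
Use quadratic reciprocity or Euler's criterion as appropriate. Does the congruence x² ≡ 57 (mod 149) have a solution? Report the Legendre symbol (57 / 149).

Euler's criterion: (57/149) ≡ 57^74 (mod 149).
57^2 ≡ 120 (mod 149)
57^4 ≡ 96 (mod 149)
57^8 ≡ 127 (mod 149)
57^16 ≡ 37 (mod 149)
57^32 ≡ 28 (mod 149)
57^64 ≡ 39 (mod 149)
57^74 = 57^(64+8+2) ≡ 148 (mod 149).
Result is 148 ≡ −1, so (57/149) = −1.

-1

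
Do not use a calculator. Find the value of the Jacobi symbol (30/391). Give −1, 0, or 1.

Pull out 2: since 391 ≡ 7 (mod 8), (2/391) = +1.
Reciprocity: 15 ≡ 3 and 391 ≡ 3 (mod 4), so (15/391) = −(391/15).
Reduce top mod 15: now compute (1/15).
Reached (1/15) = 1. Collecting the sign flips along the way, the symbol is -1.

-1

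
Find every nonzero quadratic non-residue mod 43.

Square k = 1,…,21 (k and 43−k give the same square):
1²=1, 2²=4, 3²=9, 4²=16, 5²=25, 6²=36, 7²≡6, 8²≡21, 9²≡38, 10²≡14, 11²≡35, 12²≡15, 13²≡40, 14²≡24, 15²≡10, 16²≡41, 17²≡31, 18²≡23, 19²≡17, 20²≡13, 21²≡11 (mod 43).
The residues are {1, 4, 6, 9, 10, 11, 13, 14, 15, 16, 17, 21, 23, 24, 25, 31, 35, 36, 38, 40, 41}; the non-residues are the remaining 21 nonzero classes.

2,3,5,7,8,12,18,19,20,22,26,27,28,29,30,32,33,34,37,39,42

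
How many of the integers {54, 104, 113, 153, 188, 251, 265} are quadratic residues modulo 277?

(54/277) = -1 → non-residue.
(104/277) = -1 → non-residue.
(113/277) = +1 → QR.
(153/277) = -1 → non-residue.
(188/277) = +1 → QR.
(251/277) = -1 → non-residue.
(265/277) = +1 → QR.
Total quadratic residues among the 7: 3.

3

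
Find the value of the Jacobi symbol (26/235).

Pull out 2: since 235 ≡ 3 (mod 8), (2/235) = -1.
Reciprocity: 13 ≡ 1 and 235 ≡ 3 (mod 4), so (13/235) = +(235/13).
Reduce top mod 13: now compute (1/13).
Reached (1/13) = 1. Collecting the sign flips along the way, the symbol is -1.

-1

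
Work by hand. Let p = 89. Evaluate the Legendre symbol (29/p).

Reciprocity: 29 ≡ 1 and 89 ≡ 1 (mod 4), so (29/89) = +(89/29).
Reduce top mod 29: now compute (2/29).
Pull out 2: since 29 ≡ 5 (mod 8), (2/29) = -1.
Reached (1/29) = 1. Collecting the sign flips along the way, the symbol is -1.

-1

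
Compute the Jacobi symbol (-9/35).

-1

First reduce: -9 ≡ 26 (mod 35).
Pull out 2: since 35 ≡ 3 (mod 8), (2/35) = -1.
Reciprocity: 13 ≡ 1 and 35 ≡ 3 (mod 4), so (13/35) = +(35/13).
Reduce top mod 13: now compute (9/13).
Reciprocity: 9 ≡ 1 and 13 ≡ 1 (mod 4), so (9/13) = +(13/9).
Reduce top mod 9: now compute (4/9).
Pull out 2^2: since 9 ≡ 1 (mod 8), (2/9) = +1, so (2/9)^2 = +1.
Reached (1/9) = 1. Collecting the sign flips along the way, the symbol is -1.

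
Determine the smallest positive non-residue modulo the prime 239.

7

(2/239) = +1, so 2 is a residue.
(3/239) = +1, so 3 is a residue.
(4/239) = +1, so 4 is a residue.
(5/239) = +1, so 5 is a residue.
(6/239) = +1, so 6 is a residue.
(7/239) = −1, so 7 is the smallest positive non-residue mod 239.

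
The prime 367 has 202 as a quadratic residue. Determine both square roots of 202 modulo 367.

Since 367 ≡ 3 (mod 4), a square root of 202 is 202^((367+1)/4) = 202^92 mod 367.
Repeated squaring: 202^2≡67, 202^4≡85, 202^8≡252, 202^16≡13, 202^32≡169, 202^64≡302 (mod 367).
202^92 = 202^(64+16+8+4) ≡ 173 (mod 367).
Check: 173² = 29929 ≡ 202 (mod 367). The two roots are 173 and 194.

173, 194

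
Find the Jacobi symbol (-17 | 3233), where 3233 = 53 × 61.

First reduce: -17 ≡ 3216 (mod 3233).
Pull out 2^4: since 3233 ≡ 1 (mod 8), (2/3233) = +1, so (2/3233)^4 = +1.
Reciprocity: 201 ≡ 1 and 3233 ≡ 1 (mod 4), so (201/3233) = +(3233/201).
Reduce top mod 201: now compute (17/201).
Reciprocity: 17 ≡ 1 and 201 ≡ 1 (mod 4), so (17/201) = +(201/17).
Reduce top mod 17: now compute (14/17).
Pull out 2: since 17 ≡ 1 (mod 8), (2/17) = +1.
Reciprocity: 7 ≡ 3 and 17 ≡ 1 (mod 4), so (7/17) = +(17/7).
Reduce top mod 7: now compute (3/7).
Reciprocity: 3 ≡ 3 and 7 ≡ 3 (mod 4), so (3/7) = −(7/3).
Reduce top mod 3: now compute (1/3).
Reached (1/3) = 1. Collecting the sign flips along the way, the symbol is -1.

-1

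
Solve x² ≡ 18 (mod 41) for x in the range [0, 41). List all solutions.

10, 31

41 ≡ 1 (mod 4), so we find a root by search.
Trying successive values, 10² = 100 ≡ 18 (mod 41). The other root is 41 − 10 = 31.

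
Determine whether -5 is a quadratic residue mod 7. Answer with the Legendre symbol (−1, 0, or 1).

1

First reduce: -5 ≡ 2 (mod 7).
Pull out 2: since 7 ≡ 7 (mod 8), (2/7) = +1.
Reached (1/7) = 1. Collecting the sign flips along the way, the symbol is +1.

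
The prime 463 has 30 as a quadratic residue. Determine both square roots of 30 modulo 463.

Since 463 ≡ 3 (mod 4), a square root of 30 is 30^((463+1)/4) = 30^116 mod 463.
Repeated squaring: 30^2≡437, 30^4≡213, 30^8≡458, 30^16≡25, 30^32≡162, 30^64≡316 (mod 463).
30^116 = 30^(64+32+16+4) ≡ 131 (mod 463).
Check: 131² = 17161 ≡ 30 (mod 463). The two roots are 131 and 332.

131, 332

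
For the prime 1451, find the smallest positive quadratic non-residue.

2

(2/1451) = −1, so 2 is the smallest positive non-residue mod 1451.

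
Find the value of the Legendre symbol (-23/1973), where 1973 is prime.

First reduce: -23 ≡ 1950 (mod 1973).
Pull out 2: since 1973 ≡ 5 (mod 8), (2/1973) = -1.
Reciprocity: 975 ≡ 3 and 1973 ≡ 1 (mod 4), so (975/1973) = +(1973/975).
Reduce top mod 975: now compute (23/975).
Reciprocity: 23 ≡ 3 and 975 ≡ 3 (mod 4), so (23/975) = −(975/23).
Reduce top mod 23: now compute (9/23).
Reciprocity: 9 ≡ 1 and 23 ≡ 3 (mod 4), so (9/23) = +(23/9).
Reduce top mod 9: now compute (5/9).
Reciprocity: 5 ≡ 1 and 9 ≡ 1 (mod 4), so (5/9) = +(9/5).
Reduce top mod 5: now compute (4/5).
Pull out 2^2: since 5 ≡ 5 (mod 8), (2/5) = -1, so (2/5)^2 = +1.
Reached (1/5) = 1. Collecting the sign flips along the way, the symbol is +1.

1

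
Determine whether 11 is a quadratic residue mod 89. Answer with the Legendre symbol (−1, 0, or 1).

1

Euler's criterion: (11/89) ≡ 11^44 (mod 89).
11^2 ≡ 32 (mod 89)
11^4 ≡ 45 (mod 89)
11^8 ≡ 67 (mod 89)
11^16 ≡ 39 (mod 89)
11^32 ≡ 8 (mod 89)
11^44 = 11^(32+8+4) ≡ 1 (mod 89).
Result is 1, so (11/89) = 1.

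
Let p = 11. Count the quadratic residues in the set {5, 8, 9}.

2

(5/11) = +1 → QR.
(8/11) = -1 → non-residue.
(9/11) = +1 → QR.
Total quadratic residues among the 3: 2.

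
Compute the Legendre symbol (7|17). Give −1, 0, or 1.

Reciprocity: 7 ≡ 3 and 17 ≡ 1 (mod 4), so (7/17) = +(17/7).
Reduce top mod 7: now compute (3/7).
Reciprocity: 3 ≡ 3 and 7 ≡ 3 (mod 4), so (3/7) = −(7/3).
Reduce top mod 3: now compute (1/3).
Reached (1/3) = 1. Collecting the sign flips along the way, the symbol is -1.

-1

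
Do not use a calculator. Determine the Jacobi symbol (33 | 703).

-1

Reciprocity: 33 ≡ 1 and 703 ≡ 3 (mod 4), so (33/703) = +(703/33).
Reduce top mod 33: now compute (10/33).
Pull out 2: since 33 ≡ 1 (mod 8), (2/33) = +1.
Reciprocity: 5 ≡ 1 and 33 ≡ 1 (mod 4), so (5/33) = +(33/5).
Reduce top mod 5: now compute (3/5).
Reciprocity: 3 ≡ 3 and 5 ≡ 1 (mod 4), so (3/5) = +(5/3).
Reduce top mod 3: now compute (2/3).
Pull out 2: since 3 ≡ 3 (mod 8), (2/3) = -1.
Reached (1/3) = 1. Collecting the sign flips along the way, the symbol is -1.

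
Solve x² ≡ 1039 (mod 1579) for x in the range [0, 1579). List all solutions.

76, 1503

Since 1579 ≡ 3 (mod 4), a square root of 1039 is 1039^((1579+1)/4) = 1039^395 mod 1579.
Repeated squaring: 1039^2≡1064, 1039^4≡1532, 1039^8≡630, 1039^16≡571, 1039^32≡767, 1039^64≡901, 1039^128≡195, 1039^256≡129 (mod 1579).
1039^395 = 1039^(256+128+8+2+1) ≡ 76 (mod 1579).
Check: 76² = 5776 ≡ 1039 (mod 1579). The two roots are 76 and 1503.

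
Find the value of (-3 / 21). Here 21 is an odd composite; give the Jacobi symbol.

0

First reduce: -3 ≡ 18 (mod 21).
Pull out 2: since 21 ≡ 5 (mod 8), (2/21) = -1.
Reciprocity: 9 ≡ 1 and 21 ≡ 1 (mod 4), so (9/21) = +(21/9).
Reduce top mod 9: now compute (3/9).
Reciprocity: 3 ≡ 3 and 9 ≡ 1 (mod 4), so (3/9) = +(9/3).
Reduce top mod 3: now compute (0/3).
Top reduces to 0: gcd > 1, so the symbol is 0.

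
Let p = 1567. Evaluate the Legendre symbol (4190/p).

1

First reduce: 4190 ≡ 1056 (mod 1567).
Pull out 2^5: since 1567 ≡ 7 (mod 8), (2/1567) = +1, so (2/1567)^5 = +1.
Reciprocity: 33 ≡ 1 and 1567 ≡ 3 (mod 4), so (33/1567) = +(1567/33).
Reduce top mod 33: now compute (16/33).
Pull out 2^4: since 33 ≡ 1 (mod 8), (2/33) = +1, so (2/33)^4 = +1.
Reached (1/33) = 1. Collecting the sign flips along the way, the symbol is +1.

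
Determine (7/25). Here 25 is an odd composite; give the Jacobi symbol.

Reciprocity: 7 ≡ 3 and 25 ≡ 1 (mod 4), so (7/25) = +(25/7).
Reduce top mod 7: now compute (4/7).
Pull out 2^2: since 7 ≡ 7 (mod 8), (2/7) = +1, so (2/7)^2 = +1.
Reached (1/7) = 1. Collecting the sign flips along the way, the symbol is +1.

1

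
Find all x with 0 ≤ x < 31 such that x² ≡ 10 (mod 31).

Since 31 ≡ 3 (mod 4), a square root of 10 is 10^((31+1)/4) = 10^8 mod 31.
Repeated squaring: 10^2≡7, 10^4≡18, 10^8≡14 (mod 31).
10^8 = 10^(8) ≡ 14 (mod 31).
Check: 14² = 196 ≡ 10 (mod 31). The two roots are 14 and 17.

14, 17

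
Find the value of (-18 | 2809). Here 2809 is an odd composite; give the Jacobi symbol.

1

First reduce: -18 ≡ 2791 (mod 2809).
Reciprocity: 2791 ≡ 3 and 2809 ≡ 1 (mod 4), so (2791/2809) = +(2809/2791).
Reduce top mod 2791: now compute (18/2791).
Pull out 2: since 2791 ≡ 7 (mod 8), (2/2791) = +1.
Reciprocity: 9 ≡ 1 and 2791 ≡ 3 (mod 4), so (9/2791) = +(2791/9).
Reduce top mod 9: now compute (1/9).
Reached (1/9) = 1. Collecting the sign flips along the way, the symbol is +1.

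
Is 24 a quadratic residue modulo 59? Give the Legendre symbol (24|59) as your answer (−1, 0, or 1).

Euler's criterion: (24/59) ≡ 24^29 (mod 59).
24^2 ≡ 45 (mod 59)
24^4 ≡ 19 (mod 59)
24^8 ≡ 7 (mod 59)
24^16 ≡ 49 (mod 59)
24^29 = 24^(16+8+4+1) ≡ 58 (mod 59).
Result is 58 ≡ −1, so (24/59) = −1.

-1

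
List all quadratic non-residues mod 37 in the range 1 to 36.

2 5 6 8 13 14 15 17 18 19 20 22 23 24 29 31 32 35

Square k = 1,…,18 (k and 37−k give the same square):
1²=1, 2²=4, 3²=9, 4²=16, 5²=25, 6²=36, 7²≡12, 8²≡27, 9²≡7, 10²≡26, 11²≡10, 12²≡33, 13²≡21, 14²≡11, 15²≡3, 16²≡34, 17²≡30, 18²≡28 (mod 37).
The residues are {1, 3, 4, 7, 9, 10, 11, 12, 16, 21, 25, 26, 27, 28, 30, 33, 34, 36}; the non-residues are the remaining 18 nonzero classes.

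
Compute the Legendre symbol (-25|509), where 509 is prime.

1

Euler's criterion: (-25/509) ≡ 484^254 (mod 509).
484^2 ≡ 116 (mod 509)
484^4 ≡ 222 (mod 509)
484^8 ≡ 420 (mod 509)
484^16 ≡ 286 (mod 509)
484^32 ≡ 356 (mod 509)
484^64 ≡ 504 (mod 509)
484^128 ≡ 25 (mod 509)
484^254 = 484^(128+64+32+16+8+4+2) ≡ 1 (mod 509).
Result is 1, so (-25/509) = 1.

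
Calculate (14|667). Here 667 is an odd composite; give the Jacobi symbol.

1

Pull out 2: since 667 ≡ 3 (mod 8), (2/667) = -1.
Reciprocity: 7 ≡ 3 and 667 ≡ 3 (mod 4), so (7/667) = −(667/7).
Reduce top mod 7: now compute (2/7).
Pull out 2: since 7 ≡ 7 (mod 8), (2/7) = +1.
Reached (1/7) = 1. Collecting the sign flips along the way, the symbol is +1.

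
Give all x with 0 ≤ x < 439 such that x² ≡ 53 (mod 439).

Since 439 ≡ 3 (mod 4), a square root of 53 is 53^((439+1)/4) = 53^110 mod 439.
Repeated squaring: 53^2≡175, 53^4≡334, 53^8≡50, 53^16≡305, 53^32≡396, 53^64≡93 (mod 439).
53^110 = 53^(64+32+8+4+2) ≡ 255 (mod 439).
Check: 255² = 65025 ≡ 53 (mod 439). The two roots are 184 and 255.

184, 255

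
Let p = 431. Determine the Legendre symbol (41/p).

Reciprocity: 41 ≡ 1 and 431 ≡ 3 (mod 4), so (41/431) = +(431/41).
Reduce top mod 41: now compute (21/41).
Reciprocity: 21 ≡ 1 and 41 ≡ 1 (mod 4), so (21/41) = +(41/21).
Reduce top mod 21: now compute (20/21).
Pull out 2^2: since 21 ≡ 5 (mod 8), (2/21) = -1, so (2/21)^2 = +1.
Reciprocity: 5 ≡ 1 and 21 ≡ 1 (mod 4), so (5/21) = +(21/5).
Reduce top mod 5: now compute (1/5).
Reached (1/5) = 1. Collecting the sign flips along the way, the symbol is +1.

1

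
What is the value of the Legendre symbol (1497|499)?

First reduce: 1497 ≡ 0 (mod 499).
Top reduces to 0: gcd > 1, so the symbol is 0.

0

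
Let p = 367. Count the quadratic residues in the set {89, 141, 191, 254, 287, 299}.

(89/367) = +1 → QR.
(141/367) = -1 → non-residue.
(191/367) = +1 → QR.
(254/367) = -1 → non-residue.
(287/367) = +1 → QR.
(299/367) = +1 → QR.
Total quadratic residues among the 6: 4.

4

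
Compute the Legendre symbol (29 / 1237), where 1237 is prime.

-1

Reciprocity: 29 ≡ 1 and 1237 ≡ 1 (mod 4), so (29/1237) = +(1237/29).
Reduce top mod 29: now compute (19/29).
Reciprocity: 19 ≡ 3 and 29 ≡ 1 (mod 4), so (19/29) = +(29/19).
Reduce top mod 19: now compute (10/19).
Pull out 2: since 19 ≡ 3 (mod 8), (2/19) = -1.
Reciprocity: 5 ≡ 1 and 19 ≡ 3 (mod 4), so (5/19) = +(19/5).
Reduce top mod 5: now compute (4/5).
Pull out 2^2: since 5 ≡ 5 (mod 8), (2/5) = -1, so (2/5)^2 = +1.
Reached (1/5) = 1. Collecting the sign flips along the way, the symbol is -1.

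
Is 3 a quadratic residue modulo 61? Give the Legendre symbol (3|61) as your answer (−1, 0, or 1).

Reciprocity: 3 ≡ 3 and 61 ≡ 1 (mod 4), so (3/61) = +(61/3).
Reduce top mod 3: now compute (1/3).
Reached (1/3) = 1. Collecting the sign flips along the way, the symbol is +1.

1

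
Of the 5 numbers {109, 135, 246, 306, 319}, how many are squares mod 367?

2

(109/367) = -1 → non-residue.
(135/367) = +1 → QR.
(246/367) = -1 → non-residue.
(306/367) = -1 → non-residue.
(319/367) = +1 → QR.
Total quadratic residues among the 5: 2.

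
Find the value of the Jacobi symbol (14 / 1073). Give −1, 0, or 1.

Pull out 2: since 1073 ≡ 1 (mod 8), (2/1073) = +1.
Reciprocity: 7 ≡ 3 and 1073 ≡ 1 (mod 4), so (7/1073) = +(1073/7).
Reduce top mod 7: now compute (2/7).
Pull out 2: since 7 ≡ 7 (mod 8), (2/7) = +1.
Reached (1/7) = 1. Collecting the sign flips along the way, the symbol is +1.

1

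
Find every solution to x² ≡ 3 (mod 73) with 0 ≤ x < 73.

21, 52

73 ≡ 1 (mod 4), so we find a root by search.
Trying successive values, 21² = 441 ≡ 3 (mod 73). The other root is 73 − 21 = 52.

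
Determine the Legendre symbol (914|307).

-1

Euler's criterion: (914/307) ≡ 300^153 (mod 307).
300^2 ≡ 49 (mod 307)
300^4 ≡ 252 (mod 307)
300^8 ≡ 262 (mod 307)
300^16 ≡ 183 (mod 307)
300^32 ≡ 26 (mod 307)
300^64 ≡ 62 (mod 307)
300^128 ≡ 160 (mod 307)
300^153 = 300^(128+16+8+1) ≡ 306 (mod 307).
Result is 306 ≡ −1, so (914/307) = −1.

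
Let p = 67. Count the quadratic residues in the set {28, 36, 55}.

2

(28/67) = -1 → non-residue.
(36/67) = +1 → QR.
(55/67) = +1 → QR.
Total quadratic residues among the 3: 2.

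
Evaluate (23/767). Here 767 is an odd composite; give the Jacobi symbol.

Reciprocity: 23 ≡ 3 and 767 ≡ 3 (mod 4), so (23/767) = −(767/23).
Reduce top mod 23: now compute (8/23).
Pull out 2^3: since 23 ≡ 7 (mod 8), (2/23) = +1, so (2/23)^3 = +1.
Reached (1/23) = 1. Collecting the sign flips along the way, the symbol is -1.

-1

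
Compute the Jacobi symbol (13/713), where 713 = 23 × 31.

Reciprocity: 13 ≡ 1 and 713 ≡ 1 (mod 4), so (13/713) = +(713/13).
Reduce top mod 13: now compute (11/13).
Reciprocity: 11 ≡ 3 and 13 ≡ 1 (mod 4), so (11/13) = +(13/11).
Reduce top mod 11: now compute (2/11).
Pull out 2: since 11 ≡ 3 (mod 8), (2/11) = -1.
Reached (1/11) = 1. Collecting the sign flips along the way, the symbol is -1.

-1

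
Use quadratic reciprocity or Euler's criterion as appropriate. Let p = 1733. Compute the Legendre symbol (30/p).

Pull out 2: since 1733 ≡ 5 (mod 8), (2/1733) = -1.
Reciprocity: 15 ≡ 3 and 1733 ≡ 1 (mod 4), so (15/1733) = +(1733/15).
Reduce top mod 15: now compute (8/15).
Pull out 2^3: since 15 ≡ 7 (mod 8), (2/15) = +1, so (2/15)^3 = +1.
Reached (1/15) = 1. Collecting the sign flips along the way, the symbol is -1.

-1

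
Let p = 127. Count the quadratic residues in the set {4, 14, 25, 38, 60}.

(4/127) = +1 → QR.
(14/127) = -1 → non-residue.
(25/127) = +1 → QR.
(38/127) = +1 → QR.
(60/127) = +1 → QR.
Total quadratic residues among the 5: 4.

4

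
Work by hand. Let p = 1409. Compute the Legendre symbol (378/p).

-1

Pull out 2: since 1409 ≡ 1 (mod 8), (2/1409) = +1.
Reciprocity: 189 ≡ 1 and 1409 ≡ 1 (mod 4), so (189/1409) = +(1409/189).
Reduce top mod 189: now compute (86/189).
Pull out 2: since 189 ≡ 5 (mod 8), (2/189) = -1.
Reciprocity: 43 ≡ 3 and 189 ≡ 1 (mod 4), so (43/189) = +(189/43).
Reduce top mod 43: now compute (17/43).
Reciprocity: 17 ≡ 1 and 43 ≡ 3 (mod 4), so (17/43) = +(43/17).
Reduce top mod 17: now compute (9/17).
Reciprocity: 9 ≡ 1 and 17 ≡ 1 (mod 4), so (9/17) = +(17/9).
Reduce top mod 9: now compute (8/9).
Pull out 2^3: since 9 ≡ 1 (mod 8), (2/9) = +1, so (2/9)^3 = +1.
Reached (1/9) = 1. Collecting the sign flips along the way, the symbol is -1.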